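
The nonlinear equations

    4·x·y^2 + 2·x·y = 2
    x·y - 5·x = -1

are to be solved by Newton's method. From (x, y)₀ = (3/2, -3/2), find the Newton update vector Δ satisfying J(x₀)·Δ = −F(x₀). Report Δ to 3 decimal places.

At (3/2, -3/2): F = (7.000, -8.750).
Jacobian J = [[4·y^2 + 2·y, 8·x·y + 2·x], [y - 5, x]].
At the point, J = [[6.000, -15.000], [-6.500, 1.500]] (det J = -88.500).
Solving J·Δ = −F gives Δ = (-1.364, -0.079).

(-1.364, -0.079)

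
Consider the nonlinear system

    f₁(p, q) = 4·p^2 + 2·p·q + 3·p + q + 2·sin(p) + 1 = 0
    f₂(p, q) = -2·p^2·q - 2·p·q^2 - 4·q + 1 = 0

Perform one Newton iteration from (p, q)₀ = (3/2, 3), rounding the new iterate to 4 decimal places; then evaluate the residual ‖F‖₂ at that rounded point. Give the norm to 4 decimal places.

At (3/2, 3): F = (28.494990, -51.5000).
Jacobian J = [[8·p + 2·q + 2·cos(p) + 3, 2·p + 1], [-4·p·q - 2·q^2, -2·p^2 - 4·p·q - 4]].
At the point, J = [[21.141474, 4.0000], [-36.0000, -26.5000]] (det J = -416.249072).
Solving J·Δ = −F gives Δ = (-1.3192, -0.1513).
Then the next iterate is (p, q)₁ = (0.1808, 2.8487).
Re-evaluating at (0.1808, 2.8487): F = (5.911578, -13.515457), so ‖F‖₂ = 14.7518.

14.7518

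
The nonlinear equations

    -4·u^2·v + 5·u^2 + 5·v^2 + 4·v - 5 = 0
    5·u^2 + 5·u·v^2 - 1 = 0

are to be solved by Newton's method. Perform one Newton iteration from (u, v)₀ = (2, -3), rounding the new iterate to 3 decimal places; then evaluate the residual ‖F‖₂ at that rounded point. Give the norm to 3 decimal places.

At (2, -3): F = (96.000, 109.000).
Jacobian J = [[-8·u·v + 10·u, -4·u^2 + 10·v + 4], [10·u + 5·v^2, 10·u·v]].
At the point, J = [[68.000, -42.000], [65.000, -60.000]] (det J = -1350.000).
Solving J·Δ = −F gives Δ = (-0.876, 0.868).
Then the next iterate is (u, v)₁ = (1.124, -2.132).
Re-evaluating at (1.124, -2.132): F = (26.29007, 30.86216), so ‖F‖₂ = 40.542.

40.542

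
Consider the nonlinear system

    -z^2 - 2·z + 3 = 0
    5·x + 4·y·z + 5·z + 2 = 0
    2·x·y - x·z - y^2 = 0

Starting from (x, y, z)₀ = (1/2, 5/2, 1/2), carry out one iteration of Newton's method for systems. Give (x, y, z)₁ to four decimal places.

(-2.0661, -1.4598, 1.0833)

At (1/2, 5/2, 1/2): F = (1.7500, 12.0000, -4.0000).
Jacobian J = [[0, 0, -2·z - 2], [5, 4·z, 4·y + 5], [2·y - z, 2·x - 2·y, -x]].
At the point, J = [[0.0000, 0.0000, -3.0000], [5.0000, 2.0000, 15.0000], [4.5000, -4.0000, -0.5000]] (det J = 87.0000).
Solving J·Δ = −F gives Δ = (-2.5661, -3.9598, 0.5833).
Then the next iterate is (x, y, z)₁ = (-2.0661, -1.4598, 1.0833).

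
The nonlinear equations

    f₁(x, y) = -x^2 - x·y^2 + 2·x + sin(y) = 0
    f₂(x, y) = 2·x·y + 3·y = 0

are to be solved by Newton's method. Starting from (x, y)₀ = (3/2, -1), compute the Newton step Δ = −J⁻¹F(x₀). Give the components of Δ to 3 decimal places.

(2.377, 1.792)

At (3/2, -1): F = (-1.59147, -6.000).
Jacobian J = [[-2·x - y^2 + 2, -2·x·y + cos(y)], [2·y, 2·x + 3]].
At the point, J = [[-2.000, 3.54030], [-2.000, 6.000]] (det J = -4.91940).
Solving J·Δ = −F gives Δ = (2.377, 1.792).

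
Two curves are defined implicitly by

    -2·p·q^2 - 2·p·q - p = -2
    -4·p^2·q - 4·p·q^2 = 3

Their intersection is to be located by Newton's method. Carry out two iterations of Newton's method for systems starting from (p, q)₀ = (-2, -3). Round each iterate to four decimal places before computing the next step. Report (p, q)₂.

At (-2, -3): F = (28.0000, 117.0000).
Jacobian J = [[-2·q^2 - 2·q - 1, -4·p·q - 2·p], [-8·p·q - 4·q^2, -4·p^2 - 8·p·q]].
At the point, J = [[-13.0000, -20.0000], [-84.0000, -64.0000]] (det J = -848.0000).
Solving J·Δ = −F gives Δ = (0.6462, 0.9800).
Then the next iterate is (p, q)₁ = (-1.3538, -2.0200).
Round to (-1.3538, -2.0200) and repeat: F = (8.932539, 33.905000), J = [[-5.1208, -8.231104], [-38.199008, -29.208506]].
Δ = (0.1102, 1.0166), so (p, q)₂ = (-1.2436, -1.0034).

(-1.2436, -1.0034)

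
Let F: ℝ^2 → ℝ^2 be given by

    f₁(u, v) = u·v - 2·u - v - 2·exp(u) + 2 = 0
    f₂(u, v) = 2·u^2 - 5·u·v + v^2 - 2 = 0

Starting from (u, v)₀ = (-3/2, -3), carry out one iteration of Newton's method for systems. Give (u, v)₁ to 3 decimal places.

(-0.843, 0.390)

At (-3/2, -3): F = (12.05374, -11.000).
Jacobian J = [[v - 2·exp(u) - 2, u - 1], [4·u - 5·v, -5·u + 2·v]].
At the point, J = [[-5.44626, -2.500], [9.000, 1.500]] (det J = 14.33061).
Solving J·Δ = −F gives Δ = (0.657, 3.390).
Then the next iterate is (u, v)₁ = (-0.843, 0.390).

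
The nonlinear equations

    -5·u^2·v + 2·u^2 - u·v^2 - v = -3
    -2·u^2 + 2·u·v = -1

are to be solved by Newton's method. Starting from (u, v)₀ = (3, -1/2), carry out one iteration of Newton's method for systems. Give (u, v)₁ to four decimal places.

(1.4931, -0.4316)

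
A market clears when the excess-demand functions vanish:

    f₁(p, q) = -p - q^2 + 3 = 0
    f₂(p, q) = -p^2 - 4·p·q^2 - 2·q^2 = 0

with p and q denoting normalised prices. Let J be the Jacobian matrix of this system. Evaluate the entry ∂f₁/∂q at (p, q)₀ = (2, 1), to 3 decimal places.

∂f₁/∂q = -2·q.
At (2, 1) this is -2.000.

-2.000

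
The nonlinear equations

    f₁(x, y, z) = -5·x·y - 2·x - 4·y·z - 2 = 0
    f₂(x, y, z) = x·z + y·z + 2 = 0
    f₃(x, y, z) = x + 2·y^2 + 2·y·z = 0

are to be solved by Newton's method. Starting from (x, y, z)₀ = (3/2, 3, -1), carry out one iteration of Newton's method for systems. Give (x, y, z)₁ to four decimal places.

(0.7930, 1.6603, -0.8993)

At (3/2, 3, -1): F = (-15.5000, -2.5000, 13.5000).
Jacobian J = [[-5·y - 2, -5·x - 4·z, -4·y], [z, z, x + y], [1, 4·y + 2·z, 2·y]].
At the point, J = [[-17.0000, -3.5000, -12.0000], [-1.0000, -1.0000, 4.5000], [1.0000, 10.0000, 6.0000]] (det J = 938.2500).
Solving J·Δ = −F gives Δ = (-0.7070, -1.3397, 0.1007).
Then the next iterate is (x, y, z)₁ = (0.7930, 1.6603, -0.8993).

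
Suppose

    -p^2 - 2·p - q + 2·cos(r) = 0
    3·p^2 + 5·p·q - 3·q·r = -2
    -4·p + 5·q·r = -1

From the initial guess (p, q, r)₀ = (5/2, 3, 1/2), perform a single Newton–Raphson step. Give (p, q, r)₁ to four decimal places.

(0.8264, 2.4673, 0.2425)

At (5/2, 3, 1/2): F = (-12.494835, 53.7500, -1.5000).
Jacobian J = [[-2·p - 2, -1, -2·sin(r)], [6·p + 5·q, 5·p - 3·r, -3·q], [-4, 5·r, 5·q]].
At the point, J = [[-7.0000, -1.0000, -0.958851], [30.0000, 11.0000, -9.0000], [-4.0000, 2.5000, 15.0000]] (det J = -1012.603278).
Solving J·Δ = −F gives Δ = (-1.6736, -0.5327, -0.2575).
Then the next iterate is (p, q, r)₁ = (0.8264, 2.4673, 0.2425).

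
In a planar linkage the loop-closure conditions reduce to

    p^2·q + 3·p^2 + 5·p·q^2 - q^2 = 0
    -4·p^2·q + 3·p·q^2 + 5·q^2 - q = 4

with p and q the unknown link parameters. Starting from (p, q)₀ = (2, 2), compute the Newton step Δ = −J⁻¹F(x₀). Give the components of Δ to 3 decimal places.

At (2, 2): F = (56.000, 6.000).
Jacobian J = [[2·p·q + 6·p + 5·q^2, p^2 + 10·p·q - 2·q], [-8·p·q + 3·q^2, -4·p^2 + 6·p·q + 10·q - 1]].
At the point, J = [[40.000, 40.000], [-20.000, 27.000]] (det J = 1880.000).
Solving J·Δ = −F gives Δ = (-0.677, -0.723).

(-0.677, -0.723)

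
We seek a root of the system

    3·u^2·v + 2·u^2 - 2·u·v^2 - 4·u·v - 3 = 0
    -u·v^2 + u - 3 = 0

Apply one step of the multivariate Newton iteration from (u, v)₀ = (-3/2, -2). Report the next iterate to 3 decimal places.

(-0.484, -2.258)

At (-3/2, -2): F = (-12.000, 1.500).
Jacobian J = [[6·u·v + 4·u - 2·v^2 - 4·v, 3·u^2 - 4·u·v - 4·u], [-v^2 + 1, -2·u·v]].
At the point, J = [[12.000, 0.750], [-3.000, -6.000]] (det J = -69.750).
Solving J·Δ = −F gives Δ = (1.016, -0.258).
Then the next iterate is (u, v)₁ = (-0.484, -2.258).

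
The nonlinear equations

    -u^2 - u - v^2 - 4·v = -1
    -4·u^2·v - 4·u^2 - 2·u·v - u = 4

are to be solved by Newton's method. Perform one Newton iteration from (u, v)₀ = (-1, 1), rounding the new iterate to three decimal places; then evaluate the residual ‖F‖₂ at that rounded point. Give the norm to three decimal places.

4.213

At (-1, 1): F = (-4.000, -9.000).
Jacobian J = [[-2·u - 1, -2·v - 4], [-8·u·v - 8·u - 2·v - 1, -4·u^2 - 2·u]].
At the point, J = [[1.000, -6.000], [13.000, -2.000]] (det J = 76.000).
Solving J·Δ = −F gives Δ = (0.605, -0.566).
Then the next iterate is (u, v)₁ = (-0.395, 0.434).
Re-evaluating at (-0.395, 0.434): F = (-0.68538, -4.15710), so ‖F‖₂ = 4.213.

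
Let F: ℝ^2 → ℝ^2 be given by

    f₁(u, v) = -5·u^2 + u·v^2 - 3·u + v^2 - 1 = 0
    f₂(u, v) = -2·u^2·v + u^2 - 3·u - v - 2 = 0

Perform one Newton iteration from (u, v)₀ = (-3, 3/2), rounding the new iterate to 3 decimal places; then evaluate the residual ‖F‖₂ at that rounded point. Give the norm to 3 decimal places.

10.754

At (-3, 3/2): F = (-41.500, -12.500).
Jacobian J = [[-10·u + v^2 - 3, 2·u·v + 2·v], [-4·u·v + 2·u - 3, -2·u^2 - 1]].
At the point, J = [[29.250, -6.000], [9.000, -19.000]] (det J = -501.750).
Solving J·Δ = −F gives Δ = (1.422, 0.016).
Then the next iterate is (u, v)₁ = (-1.578, 1.516).
Re-evaluating at (-1.578, 1.516): F = (-10.04481, -3.84185), so ‖F‖₂ = 10.754.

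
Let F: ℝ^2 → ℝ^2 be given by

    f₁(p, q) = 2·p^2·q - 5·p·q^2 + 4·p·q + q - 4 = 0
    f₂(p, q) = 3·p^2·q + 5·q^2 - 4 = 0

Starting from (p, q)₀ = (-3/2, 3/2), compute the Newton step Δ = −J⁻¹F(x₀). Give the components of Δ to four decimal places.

(-9.1618, -6.4855)

At (-3/2, 3/2): F = (12.1250, 17.3750).
Jacobian J = [[4·p·q - 5·q^2 + 4·q, 2·p^2 - 10·p·q + 4·p + 1], [6·p·q, 3·p^2 + 10·q]].
At the point, J = [[-14.2500, 22.0000], [-13.5000, 21.7500]] (det J = -12.9375).
Solving J·Δ = −F gives Δ = (-9.1618, -6.4855).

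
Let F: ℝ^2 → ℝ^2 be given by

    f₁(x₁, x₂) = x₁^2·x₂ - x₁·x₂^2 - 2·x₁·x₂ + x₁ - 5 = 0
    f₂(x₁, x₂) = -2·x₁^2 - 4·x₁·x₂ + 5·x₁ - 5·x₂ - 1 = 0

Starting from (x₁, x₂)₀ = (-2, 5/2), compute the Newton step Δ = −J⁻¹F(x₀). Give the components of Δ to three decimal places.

At (-2, 5/2): F = (25.500, -11.500).
Jacobian J = [[2·x₁·x₂ - x₂^2 - 2·x₂ + 1, x₁^2 - 2·x₁·x₂ - 2·x₁], [-4·x₁ - 4·x₂ + 5, -4·x₁ - 5]].
At the point, J = [[-20.250, 18.000], [3.000, 3.000]] (det J = -114.750).
Solving J·Δ = −F gives Δ = (2.471, 1.363).

(2.471, 1.363)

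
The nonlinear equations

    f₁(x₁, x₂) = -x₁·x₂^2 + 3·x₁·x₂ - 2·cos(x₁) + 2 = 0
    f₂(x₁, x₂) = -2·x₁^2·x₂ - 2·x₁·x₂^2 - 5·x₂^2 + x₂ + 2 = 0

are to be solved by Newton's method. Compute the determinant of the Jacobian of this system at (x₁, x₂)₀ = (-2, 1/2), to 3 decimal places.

J = [[-x₂^2 + 3·x₂ + 2·sin(x₁), -2·x₁·x₂ + 3·x₁], [-4·x₁·x₂ - 2·x₂^2, -2·x₁^2 - 4·x₁·x₂ - 10·x₂ + 1]].
At the point, J = [[-0.56859, -4.000], [3.500, -8.000]].
det J = 18.549.

18.549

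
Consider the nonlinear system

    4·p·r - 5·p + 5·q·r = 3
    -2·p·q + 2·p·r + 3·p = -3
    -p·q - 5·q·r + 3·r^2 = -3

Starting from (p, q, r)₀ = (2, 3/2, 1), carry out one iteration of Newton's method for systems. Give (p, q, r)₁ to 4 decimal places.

At (2, 3/2, 1): F = (2.5000, 7.0000, -4.5000).
Jacobian J = [[4·r - 5, 5·r, 4·p + 5·q], [-2·q + 2·r + 3, -2·p, 2·p], [-q, -p - 5·r, -5·q + 6·r]].
At the point, J = [[-1.0000, 5.0000, 15.5000], [2.0000, -4.0000, 4.0000], [-1.5000, -7.0000, -1.5000]] (det J = -359.0000).
Solving J·Δ = −F gives Δ = (-2.7604, 0.0230, -0.3468).
Then the next iterate is (p, q, r)₁ = (-0.7604, 1.5230, 0.6532).

(-0.7604, 1.5230, 0.6532)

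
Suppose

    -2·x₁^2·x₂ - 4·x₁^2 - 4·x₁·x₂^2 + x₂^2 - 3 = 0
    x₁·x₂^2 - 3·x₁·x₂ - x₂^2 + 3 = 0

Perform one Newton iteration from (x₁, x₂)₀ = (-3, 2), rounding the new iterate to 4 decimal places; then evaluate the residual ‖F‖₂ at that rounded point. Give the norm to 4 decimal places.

At (-3, 2): F = (-23.0000, 5.0000).
Jacobian J = [[-4·x₁·x₂ - 8·x₁ - 4·x₂^2, -2·x₁^2 - 8·x₁·x₂ + 2·x₂], [x₂^2 - 3·x₂, 2·x₁·x₂ - 3·x₁ - 2·x₂]].
At the point, J = [[32.0000, 34.0000], [-2.0000, -7.0000]] (det J = -156.0000).
Solving J·Δ = −F gives Δ = (-0.0577, 0.7308).
Then the next iterate is (x₁, x₂)₁ = (-3.0577, 2.7308).
Re-evaluating at (-3.0577, 2.7308): F = (7.204124, -2.209457), so ‖F‖₂ = 7.5353.

7.5353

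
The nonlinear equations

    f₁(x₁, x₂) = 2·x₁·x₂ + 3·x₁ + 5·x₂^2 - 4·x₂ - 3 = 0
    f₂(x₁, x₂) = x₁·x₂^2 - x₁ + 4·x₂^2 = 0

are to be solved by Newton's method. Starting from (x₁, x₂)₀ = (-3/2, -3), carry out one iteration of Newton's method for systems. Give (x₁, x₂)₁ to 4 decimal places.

(-1.5308, -1.4164)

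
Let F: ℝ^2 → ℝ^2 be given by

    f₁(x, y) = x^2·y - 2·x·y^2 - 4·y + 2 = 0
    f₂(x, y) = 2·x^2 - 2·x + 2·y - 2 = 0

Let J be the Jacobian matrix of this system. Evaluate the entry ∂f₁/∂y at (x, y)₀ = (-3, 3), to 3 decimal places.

∂f₁/∂y = x^2 - 4·x·y - 4.
At (-3, 3) this is 41.000.

41.000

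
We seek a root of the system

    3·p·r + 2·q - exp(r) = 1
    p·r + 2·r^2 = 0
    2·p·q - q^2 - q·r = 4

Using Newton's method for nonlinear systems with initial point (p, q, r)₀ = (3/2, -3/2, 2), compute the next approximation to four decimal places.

At (3/2, -3/2, 2): F = (-2.389056, 11.0000, -7.7500).
Jacobian J = [[3·r, 2, 3·p - exp(r)], [r, 0, p + 4·r], [2·q, 2·p - 2·q - r, -q]].
At the point, J = [[6.0000, 2.0000, -2.889056], [2.0000, 0.0000, 9.5000], [-3.0000, 4.0000, 1.5000]] (det J = -314.112449).
Solving J·Δ = −F gives Δ = (-0.6895, 1.8001, -1.0127).
Then the next iterate is (p, q, r)₁ = (0.8105, 0.3001, 0.9873).

(0.8105, 0.3001, 0.9873)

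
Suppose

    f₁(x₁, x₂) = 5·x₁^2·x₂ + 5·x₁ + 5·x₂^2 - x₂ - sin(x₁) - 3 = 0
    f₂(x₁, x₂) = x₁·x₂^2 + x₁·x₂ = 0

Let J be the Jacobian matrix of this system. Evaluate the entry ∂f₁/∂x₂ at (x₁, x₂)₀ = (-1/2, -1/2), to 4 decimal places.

∂f₁/∂x₂ = 5·x₁^2 + 10·x₂ - 1.
At (-1/2, -1/2) this is -4.7500.

-4.7500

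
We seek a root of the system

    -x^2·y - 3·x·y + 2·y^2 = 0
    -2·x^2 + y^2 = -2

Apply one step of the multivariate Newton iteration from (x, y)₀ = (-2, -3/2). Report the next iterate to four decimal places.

(-1.4658, -1.3253)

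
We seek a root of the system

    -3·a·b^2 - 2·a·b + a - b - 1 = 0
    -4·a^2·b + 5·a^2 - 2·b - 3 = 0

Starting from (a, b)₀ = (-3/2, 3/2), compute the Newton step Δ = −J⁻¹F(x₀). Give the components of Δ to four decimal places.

At (-3/2, 3/2): F = (10.6250, -8.2500).
Jacobian J = [[-3·b^2 - 2·b + 1, -6·a·b - 2·a - 1], [-8·a·b + 10·a, -4·a^2 - 2]].
At the point, J = [[-8.7500, 15.5000], [3.0000, -11.0000]] (det J = 49.7500).
Solving J·Δ = −F gives Δ = (-0.2211, -0.8103).

(-0.2211, -0.8103)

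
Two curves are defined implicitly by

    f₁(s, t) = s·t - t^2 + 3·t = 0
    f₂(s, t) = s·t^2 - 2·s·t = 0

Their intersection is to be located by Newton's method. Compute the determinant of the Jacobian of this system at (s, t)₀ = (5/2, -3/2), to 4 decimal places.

J = [[t, s - 2·t + 3], [t^2 - 2·t, 2·s·t - 2·s]].
At the point, J = [[-1.5000, 8.5000], [5.2500, -12.5000]].
det J = -25.8750.

-25.8750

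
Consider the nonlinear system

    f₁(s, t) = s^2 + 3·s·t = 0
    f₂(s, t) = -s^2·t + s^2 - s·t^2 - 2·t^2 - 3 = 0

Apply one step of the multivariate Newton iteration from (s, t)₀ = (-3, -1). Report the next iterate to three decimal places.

At (-3, -1): F = (18.000, 16.000).
Jacobian J = [[2·s + 3·t, 3·s], [-2·s·t + 2·s - t^2, -s^2 - 2·s·t - 4·t]].
At the point, J = [[-9.000, -9.000], [-13.000, -11.000]] (det J = -18.000).
Solving J·Δ = −F gives Δ = (-3.000, 5.000).
Then the next iterate is (s, t)₁ = (-6.000, 4.000).

(-6.000, 4.000)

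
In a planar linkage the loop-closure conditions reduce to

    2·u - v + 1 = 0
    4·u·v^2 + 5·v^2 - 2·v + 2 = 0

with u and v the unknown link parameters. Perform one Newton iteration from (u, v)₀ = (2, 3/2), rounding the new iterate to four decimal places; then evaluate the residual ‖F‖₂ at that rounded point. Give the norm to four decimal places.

7.3594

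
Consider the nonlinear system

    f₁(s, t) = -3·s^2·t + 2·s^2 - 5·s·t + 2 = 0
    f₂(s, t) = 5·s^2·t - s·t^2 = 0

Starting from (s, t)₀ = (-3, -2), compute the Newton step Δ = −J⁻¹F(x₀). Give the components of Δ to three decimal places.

(0.887, 0.859)

At (-3, -2): F = (44.000, -78.000).
Jacobian J = [[-6·s·t + 4·s - 5·t, -3·s^2 - 5·s], [10·s·t - t^2, 5·s^2 - 2·s·t]].
At the point, J = [[-38.000, -12.000], [56.000, 33.000]] (det J = -582.000).
Solving J·Δ = −F gives Δ = (0.887, 0.859).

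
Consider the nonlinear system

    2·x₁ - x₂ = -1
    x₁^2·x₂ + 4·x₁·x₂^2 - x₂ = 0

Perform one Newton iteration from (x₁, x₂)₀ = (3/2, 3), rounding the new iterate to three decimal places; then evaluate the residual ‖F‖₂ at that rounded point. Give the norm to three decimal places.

15.167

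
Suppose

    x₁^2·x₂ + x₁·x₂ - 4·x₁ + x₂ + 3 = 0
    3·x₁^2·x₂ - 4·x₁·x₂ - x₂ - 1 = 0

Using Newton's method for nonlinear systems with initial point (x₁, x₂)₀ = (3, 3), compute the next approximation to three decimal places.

At (3, 3): F = (30.000, 41.000).
Jacobian J = [[2·x₁·x₂ + x₂ - 4, x₁^2 + x₁ + 1], [6·x₁·x₂ - 4·x₂, 3·x₁^2 - 4·x₁ - 1]].
At the point, J = [[17.000, 13.000], [42.000, 14.000]] (det J = -308.000).
Solving J·Δ = −F gives Δ = (-0.367, -1.828).
Then the next iterate is (x₁, x₂)₁ = (2.633, 1.172).

(2.633, 1.172)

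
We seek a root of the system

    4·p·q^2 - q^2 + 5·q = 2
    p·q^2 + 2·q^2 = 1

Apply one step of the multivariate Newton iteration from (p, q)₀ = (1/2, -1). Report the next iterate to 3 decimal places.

(1.609, -0.478)

At (1/2, -1): F = (-6.000, 1.500).
Jacobian J = [[4·q^2, 8·p·q - 2·q + 5], [q^2, 2·p·q + 4·q]].
At the point, J = [[4.000, 3.000], [1.000, -5.000]] (det J = -23.000).
Solving J·Δ = −F gives Δ = (1.109, 0.522).
Then the next iterate is (p, q)₁ = (1.609, -0.478).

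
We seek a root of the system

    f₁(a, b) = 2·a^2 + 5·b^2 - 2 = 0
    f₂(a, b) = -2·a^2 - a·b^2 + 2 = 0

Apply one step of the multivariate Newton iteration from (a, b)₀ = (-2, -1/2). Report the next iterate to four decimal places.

At (-2, -1/2): F = (7.2500, -5.5000).
Jacobian J = [[4·a, 10·b], [-4·a - b^2, -2·a·b]].
At the point, J = [[-8.0000, -5.0000], [7.7500, -2.0000]] (det J = 54.7500).
Solving J·Δ = −F gives Δ = (0.7671, 0.2226).
Then the next iterate is (a, b)₁ = (-1.2329, -0.2774).

(-1.2329, -0.2774)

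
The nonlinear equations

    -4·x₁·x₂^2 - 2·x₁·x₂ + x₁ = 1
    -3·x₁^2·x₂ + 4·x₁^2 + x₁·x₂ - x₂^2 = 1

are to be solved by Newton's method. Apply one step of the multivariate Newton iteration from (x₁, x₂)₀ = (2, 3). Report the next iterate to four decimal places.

(2.3509, 1.1272)

At (2, 3): F = (-83.0000, -24.0000).
Jacobian J = [[-4·x₂^2 - 2·x₂ + 1, -8·x₁·x₂ - 2·x₁], [-6·x₁·x₂ + 8·x₁ + x₂, -3·x₁^2 + x₁ - 2·x₂]].
At the point, J = [[-41.0000, -52.0000], [-17.0000, -16.0000]] (det J = -228.0000).
Solving J·Δ = −F gives Δ = (0.3509, -1.8728).
Then the next iterate is (x₁, x₂)₁ = (2.3509, 1.1272).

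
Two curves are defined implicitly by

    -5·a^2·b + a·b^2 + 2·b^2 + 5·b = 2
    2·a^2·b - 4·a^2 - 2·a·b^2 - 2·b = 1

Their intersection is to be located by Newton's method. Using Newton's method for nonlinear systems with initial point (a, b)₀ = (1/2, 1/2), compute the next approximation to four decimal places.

At (1/2, 1/2): F = (0.5000, -3.0000).
Jacobian J = [[-10·a·b + b^2, -5·a^2 + 2·a·b + 4·b + 5], [4·a·b - 8·a - 2·b^2, 2·a^2 - 4·a·b - 2]].
At the point, J = [[-2.2500, 6.2500], [-3.5000, -2.5000]] (det J = 27.5000).
Solving J·Δ = −F gives Δ = (-0.6364, -0.3091).
Then the next iterate is (a, b)₁ = (-0.1364, 0.1909).

(-0.1364, 0.1909)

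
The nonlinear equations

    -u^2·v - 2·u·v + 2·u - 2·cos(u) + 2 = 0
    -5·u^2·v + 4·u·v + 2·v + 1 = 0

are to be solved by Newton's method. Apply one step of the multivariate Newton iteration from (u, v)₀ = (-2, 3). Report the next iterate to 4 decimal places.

At (-2, 3): F = (-1.167706, -77.0000).
Jacobian J = [[-2·u·v - 2·v + 2·sin(u) + 2, -u^2 - 2·u], [-10·u·v + 4·v, -5·u^2 + 4·u + 2]].
At the point, J = [[6.181405, 0.0000], [72.0000, -26.0000]] (det J = -160.716534).
Solving J·Δ = −F gives Δ = (0.1889, -2.4384).
Then the next iterate is (u, v)₁ = (-1.8111, 0.5616).

(-1.8111, 0.5616)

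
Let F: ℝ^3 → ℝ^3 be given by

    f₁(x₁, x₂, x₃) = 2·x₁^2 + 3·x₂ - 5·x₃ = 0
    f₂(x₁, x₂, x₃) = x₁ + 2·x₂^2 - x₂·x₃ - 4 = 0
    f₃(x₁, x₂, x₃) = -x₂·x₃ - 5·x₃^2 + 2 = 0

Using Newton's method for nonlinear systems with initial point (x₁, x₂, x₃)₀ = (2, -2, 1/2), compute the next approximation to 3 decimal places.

At (2, -2, 1/2): F = (-0.500, 7.000, 1.750).
Jacobian J = [[4·x₁, 3, -5], [1, 4·x₂ - x₃, -x₂], [0, -x₃, -x₂ - 10·x₃]].
At the point, J = [[8.000, 3.000, -5.000], [1.000, -8.500, 2.000], [0.000, -0.500, -3.000]] (det J = 223.500).
Solving J·Δ = −F gives Δ = (-0.015, 0.923, 0.430).
Then the next iterate is (x₁, x₂, x₃)₁ = (1.985, -1.077, 0.930).

(1.985, -1.077, 0.930)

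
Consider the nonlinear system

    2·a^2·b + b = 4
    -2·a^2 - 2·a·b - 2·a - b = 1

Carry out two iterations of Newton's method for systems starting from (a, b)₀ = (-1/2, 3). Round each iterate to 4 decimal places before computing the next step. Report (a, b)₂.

(-0.6142, 2.2801)

At (-1/2, 3): F = (0.5000, -0.5000).
Jacobian J = [[4·a·b, 2·a^2 + 1], [-4·a - 2·b - 2, -2·a - 1]].
At the point, J = [[-6.0000, 1.5000], [-6.0000, 0.0000]] (det J = 9.0000).
Solving J·Δ = −F gives Δ = (-0.0833, -0.6667).
Then the next iterate is (a, b)₁ = (-0.5833, 2.3333).
Round to (-0.5833, 2.3333) and repeat: F = (-0.078941, -0.125150), J = [[-5.444056, 1.680478], [-4.3334, 0.1666]].
Δ = (-0.0309, -0.0532), so (a, b)₂ = (-0.6142, 2.2801).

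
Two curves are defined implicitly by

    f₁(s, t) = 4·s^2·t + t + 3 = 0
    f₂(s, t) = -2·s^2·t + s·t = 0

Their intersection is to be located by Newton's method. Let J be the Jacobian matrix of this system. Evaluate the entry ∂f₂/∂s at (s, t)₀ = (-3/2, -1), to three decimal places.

∂f₂/∂s = -4·s·t + t.
At (-3/2, -1) this is -7.000.

-7.000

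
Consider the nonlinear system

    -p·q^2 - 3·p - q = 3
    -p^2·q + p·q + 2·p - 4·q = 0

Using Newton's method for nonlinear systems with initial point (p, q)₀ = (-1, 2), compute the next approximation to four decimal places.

At (-1, 2): F = (2.0000, -14.0000).
Jacobian J = [[-q^2 - 3, -2·p·q - 1], [-2·p·q + q + 2, -p^2 + p - 4]].
At the point, J = [[-7.0000, 3.0000], [8.0000, -6.0000]] (det J = 18.0000).
Solving J·Δ = −F gives Δ = (-1.6667, -4.5556).
Then the next iterate is (p, q)₁ = (-2.6667, -2.5556).

(-2.6667, -2.5556)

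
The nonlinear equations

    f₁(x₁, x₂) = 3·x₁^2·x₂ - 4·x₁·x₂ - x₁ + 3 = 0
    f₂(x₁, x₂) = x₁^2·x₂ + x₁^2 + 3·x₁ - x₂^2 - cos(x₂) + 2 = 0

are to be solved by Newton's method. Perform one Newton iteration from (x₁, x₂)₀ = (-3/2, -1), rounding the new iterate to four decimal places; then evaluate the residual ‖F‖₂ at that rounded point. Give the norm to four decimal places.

3006.7720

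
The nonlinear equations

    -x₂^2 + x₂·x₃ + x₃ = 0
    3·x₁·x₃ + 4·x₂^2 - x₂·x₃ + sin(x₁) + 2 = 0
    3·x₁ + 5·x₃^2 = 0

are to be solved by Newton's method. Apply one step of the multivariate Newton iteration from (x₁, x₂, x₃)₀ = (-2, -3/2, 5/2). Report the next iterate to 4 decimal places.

(-1.4204, -0.9618, 1.4205)

At (-2, -3/2, 5/2): F = (-3.5000, -1.159297, 25.2500).
Jacobian J = [[0, -2·x₂ + x₃, x₂ + 1], [3·x₃ + cos(x₁), 8·x₂ - x₃, 3·x₁ - x₂], [3, 0, 10·x₃]].
At the point, J = [[0.0000, 5.5000, -0.5000], [7.083853, -14.5000, -4.5000], [3.0000, 0.0000, 25.0000]] (det J = -1070.029810).
Solving J·Δ = −F gives Δ = (0.5796, 0.5382, -1.0795).
Then the next iterate is (x₁, x₂, x₃)₁ = (-1.4204, -0.9618, 1.4205).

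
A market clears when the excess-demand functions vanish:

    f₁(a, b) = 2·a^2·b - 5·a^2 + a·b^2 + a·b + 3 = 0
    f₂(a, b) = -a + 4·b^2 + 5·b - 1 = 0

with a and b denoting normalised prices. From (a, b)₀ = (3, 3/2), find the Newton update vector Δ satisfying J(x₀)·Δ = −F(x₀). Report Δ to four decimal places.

(-3.9796, -0.9694)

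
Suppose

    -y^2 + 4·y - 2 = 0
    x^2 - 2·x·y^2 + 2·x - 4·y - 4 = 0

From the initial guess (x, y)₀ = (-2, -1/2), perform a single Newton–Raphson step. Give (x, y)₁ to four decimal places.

(-5.1200, 0.3500)

At (-2, -1/2): F = (-4.2500, -1.0000).
Jacobian J = [[0, -2·y + 4], [2·x - 2·y^2 + 2, -4·x·y - 4]].
At the point, J = [[0.0000, 5.0000], [-2.5000, -8.0000]] (det J = 12.5000).
Solving J·Δ = −F gives Δ = (-3.1200, 0.8500).
Then the next iterate is (x, y)₁ = (-5.1200, 0.3500).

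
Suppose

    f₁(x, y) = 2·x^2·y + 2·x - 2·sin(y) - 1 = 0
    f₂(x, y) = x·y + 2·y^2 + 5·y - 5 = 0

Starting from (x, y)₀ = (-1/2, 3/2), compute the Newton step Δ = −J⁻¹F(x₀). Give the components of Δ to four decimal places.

(-3.2899, -0.1253)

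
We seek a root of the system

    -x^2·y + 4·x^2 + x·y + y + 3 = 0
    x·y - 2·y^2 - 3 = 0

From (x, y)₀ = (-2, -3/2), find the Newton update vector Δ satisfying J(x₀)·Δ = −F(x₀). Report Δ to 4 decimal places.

At (-2, -3/2): F = (26.5000, -4.5000).
Jacobian J = [[-2·x·y + 8·x + y, -x^2 + x + 1], [y, x - 4·y]].
At the point, J = [[-23.5000, -5.0000], [-1.5000, 4.0000]] (det J = -101.5000).
Solving J·Δ = −F gives Δ = (0.8227, 1.4335).

(0.8227, 1.4335)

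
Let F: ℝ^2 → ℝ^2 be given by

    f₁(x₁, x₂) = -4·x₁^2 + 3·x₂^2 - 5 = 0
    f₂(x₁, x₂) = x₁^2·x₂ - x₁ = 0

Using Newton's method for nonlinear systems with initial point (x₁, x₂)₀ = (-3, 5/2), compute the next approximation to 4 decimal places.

(-1.7220, 1.9386)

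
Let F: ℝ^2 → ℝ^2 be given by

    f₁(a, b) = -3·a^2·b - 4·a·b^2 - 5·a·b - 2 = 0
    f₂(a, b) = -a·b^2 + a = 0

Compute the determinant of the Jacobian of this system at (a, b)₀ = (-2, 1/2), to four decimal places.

0.5000

J = [[-6·a·b - 4·b^2 - 5·b, -3·a^2 - 8·a·b - 5·a], [-b^2 + 1, -2·a·b]].
At the point, J = [[2.5000, 6.0000], [0.7500, 2.0000]].
det J = 0.5000.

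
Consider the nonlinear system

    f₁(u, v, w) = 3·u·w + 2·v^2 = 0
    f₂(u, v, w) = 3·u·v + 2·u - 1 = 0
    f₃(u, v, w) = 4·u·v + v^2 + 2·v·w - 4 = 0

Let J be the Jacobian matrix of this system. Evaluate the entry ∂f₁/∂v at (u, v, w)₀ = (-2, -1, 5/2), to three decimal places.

∂f₁/∂v = 4·v.
At (-2, -1, 5/2) this is -4.000.

-4.000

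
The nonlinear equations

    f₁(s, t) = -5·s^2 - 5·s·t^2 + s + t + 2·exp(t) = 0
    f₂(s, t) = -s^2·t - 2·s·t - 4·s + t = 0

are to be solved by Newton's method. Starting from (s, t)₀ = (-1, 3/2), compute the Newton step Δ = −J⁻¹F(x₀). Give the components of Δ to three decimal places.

(1.442, -0.615)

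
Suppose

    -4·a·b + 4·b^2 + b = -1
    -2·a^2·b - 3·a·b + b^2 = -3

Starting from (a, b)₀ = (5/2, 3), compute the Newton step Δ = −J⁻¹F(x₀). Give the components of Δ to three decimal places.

(-0.770, -1.283)

At (5/2, 3): F = (10.000, -48.000).
Jacobian J = [[-4·b, -4·a + 8·b + 1], [-4·a·b - 3·b, -2·a^2 - 3·a + 2·b]].
At the point, J = [[-12.000, 15.000], [-39.000, -14.000]] (det J = 753.000).
Solving J·Δ = −F gives Δ = (-0.770, -1.283).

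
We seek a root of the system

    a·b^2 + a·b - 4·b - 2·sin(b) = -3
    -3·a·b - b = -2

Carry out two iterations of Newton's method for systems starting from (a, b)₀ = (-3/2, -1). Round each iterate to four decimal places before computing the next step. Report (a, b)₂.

(-0.8449, 1.0258)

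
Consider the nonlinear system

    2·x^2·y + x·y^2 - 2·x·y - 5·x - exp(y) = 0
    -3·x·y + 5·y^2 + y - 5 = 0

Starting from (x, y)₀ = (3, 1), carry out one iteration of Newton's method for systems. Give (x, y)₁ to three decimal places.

At (3, 1): F = (-2.71828, -8.000).
Jacobian J = [[4·x·y + y^2 - 2·y - 5, 2·x^2 + 2·x·y - 2·x - exp(y)], [-3·y, -3·x + 10·y + 1]].
At the point, J = [[6.000, 15.28172], [-3.000, 2.000]] (det J = 57.84515).
Solving J·Δ = −F gives Δ = (-2.019, 0.971).
Then the next iterate is (x, y)₁ = (0.981, 1.971).

(0.981, 1.971)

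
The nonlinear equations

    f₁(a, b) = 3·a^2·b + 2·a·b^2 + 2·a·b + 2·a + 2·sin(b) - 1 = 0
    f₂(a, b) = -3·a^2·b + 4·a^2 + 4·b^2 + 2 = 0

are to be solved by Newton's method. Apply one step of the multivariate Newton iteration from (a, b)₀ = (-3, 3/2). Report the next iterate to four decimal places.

At (-3, 3/2): F = (12.994990, 6.5000).
Jacobian J = [[6·a·b + 2·b^2 + 2·b + 2, 3·a^2 + 4·a·b + 2·a + 2·cos(b)], [-6·a·b + 8·a, -3·a^2 + 8·b]].
At the point, J = [[-17.5000, 3.141474], [3.0000, -15.0000]] (det J = 253.075577).
Solving J·Δ = −F gives Δ = (0.8509, 0.6035).
Then the next iterate is (a, b)₁ = (-2.1491, 2.1035).

(-2.1491, 2.1035)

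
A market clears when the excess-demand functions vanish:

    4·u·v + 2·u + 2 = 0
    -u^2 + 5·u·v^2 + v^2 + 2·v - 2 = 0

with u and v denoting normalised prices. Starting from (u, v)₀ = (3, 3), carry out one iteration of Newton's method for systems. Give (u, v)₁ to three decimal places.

At (3, 3): F = (44.000, 139.000).
Jacobian J = [[4·v + 2, 4·u], [-2·u + 5·v^2, 10·u·v + 2·v + 2]].
At the point, J = [[14.000, 12.000], [39.000, 98.000]] (det J = 904.000).
Solving J·Δ = −F gives Δ = (-2.925, -0.254).
Then the next iterate is (u, v)₁ = (0.075, 2.746).

(0.075, 2.746)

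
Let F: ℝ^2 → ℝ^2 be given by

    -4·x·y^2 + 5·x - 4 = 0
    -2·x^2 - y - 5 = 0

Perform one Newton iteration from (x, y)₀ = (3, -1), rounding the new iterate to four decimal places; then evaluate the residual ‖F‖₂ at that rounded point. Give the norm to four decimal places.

At (3, -1): F = (-1.0000, -22.0000).
Jacobian J = [[-4·y^2 + 5, -8·x·y], [-4·x, -1]].
At the point, J = [[1.0000, 24.0000], [-12.0000, -1.0000]] (det J = 287.0000).
Solving J·Δ = −F gives Δ = (-1.8432, 0.1185).
Then the next iterate is (x, y)₁ = (1.1568, -0.8815).
Re-evaluating at (1.1568, -0.8815): F = (-1.811530, -6.794872), so ‖F‖₂ = 7.0322.

7.0322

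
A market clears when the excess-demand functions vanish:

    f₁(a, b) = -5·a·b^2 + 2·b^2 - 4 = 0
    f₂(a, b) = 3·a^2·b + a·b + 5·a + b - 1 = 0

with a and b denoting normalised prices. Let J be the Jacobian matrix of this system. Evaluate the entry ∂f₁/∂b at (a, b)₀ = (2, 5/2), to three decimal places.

-40.000

∂f₁/∂b = -10·a·b + 4·b.
At (2, 5/2) this is -40.000.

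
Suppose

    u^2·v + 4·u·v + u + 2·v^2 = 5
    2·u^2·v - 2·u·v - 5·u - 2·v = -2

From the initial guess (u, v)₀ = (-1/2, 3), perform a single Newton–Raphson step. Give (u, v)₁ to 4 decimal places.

At (-1/2, 3): F = (7.2500, 3.0000).
Jacobian J = [[2·u·v + 4·v + 1, u^2 + 4·u + 4·v], [4·u·v - 2·v - 5, 2·u^2 - 2·u - 2]].
At the point, J = [[10.0000, 10.2500], [-17.0000, -0.5000]] (det J = 169.2500).
Solving J·Δ = −F gives Δ = (0.2031, -0.9055).
Then the next iterate is (u, v)₁ = (-0.2969, 2.0945).

(-0.2969, 2.0945)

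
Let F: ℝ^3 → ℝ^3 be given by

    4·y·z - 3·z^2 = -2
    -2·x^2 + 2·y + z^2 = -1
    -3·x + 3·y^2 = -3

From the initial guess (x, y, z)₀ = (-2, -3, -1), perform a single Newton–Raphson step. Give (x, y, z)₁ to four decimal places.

(-0.7910, -1.2015, -0.3657)

At (-2, -3, -1): F = (11.0000, -12.0000, 36.0000).
Jacobian J = [[0, 4·z, 4·y - 6·z], [-4·x, 2, 2·z], [-3, 6·y, 0]].
At the point, J = [[0.0000, -4.0000, -6.0000], [8.0000, 2.0000, -2.0000], [-3.0000, -18.0000, 0.0000]] (det J = 804.0000).
Solving J·Δ = −F gives Δ = (1.2090, 1.7985, 0.6343).
Then the next iterate is (x, y, z)₁ = (-0.7910, -1.2015, -0.3657).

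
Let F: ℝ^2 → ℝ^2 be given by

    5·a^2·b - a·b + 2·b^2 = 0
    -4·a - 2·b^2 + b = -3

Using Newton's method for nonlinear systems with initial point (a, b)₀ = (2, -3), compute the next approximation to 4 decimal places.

At (2, -3): F = (-36.0000, -26.0000).
Jacobian J = [[10·a·b - b, 5·a^2 - a + 4·b], [-4, -4·b + 1]].
At the point, J = [[-57.0000, 6.0000], [-4.0000, 13.0000]] (det J = -717.0000).
Solving J·Δ = −F gives Δ = (-0.4351, 1.8661).
Then the next iterate is (a, b)₁ = (1.5649, -1.1339).

(1.5649, -1.1339)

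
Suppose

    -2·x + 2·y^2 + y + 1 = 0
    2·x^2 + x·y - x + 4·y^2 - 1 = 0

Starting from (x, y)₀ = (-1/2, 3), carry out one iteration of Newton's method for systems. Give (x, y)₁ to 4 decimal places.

At (-1/2, 3): F = (23.0000, 34.5000).
Jacobian J = [[-2, 4·y + 1], [4·x + y - 1, x + 8·y]].
At the point, J = [[-2.0000, 13.0000], [0.0000, 23.5000]] (det J = -47.0000).
Solving J·Δ = −F gives Δ = (1.9574, -1.4681).
Then the next iterate is (x, y)₁ = (1.4574, 1.5319).

(1.4574, 1.5319)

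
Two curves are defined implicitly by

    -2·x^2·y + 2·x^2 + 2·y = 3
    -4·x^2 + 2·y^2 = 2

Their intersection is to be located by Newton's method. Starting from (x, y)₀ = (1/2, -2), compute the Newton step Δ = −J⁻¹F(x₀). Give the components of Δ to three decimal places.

At (1/2, -2): F = (-5.500, 5.000).
Jacobian J = [[-4·x·y + 4·x, -2·x^2 + 2], [-8·x, 4·y]].
At the point, J = [[6.000, 1.500], [-4.000, -8.000]] (det J = -42.000).
Solving J·Δ = −F gives Δ = (0.869, 0.190).

(0.869, 0.190)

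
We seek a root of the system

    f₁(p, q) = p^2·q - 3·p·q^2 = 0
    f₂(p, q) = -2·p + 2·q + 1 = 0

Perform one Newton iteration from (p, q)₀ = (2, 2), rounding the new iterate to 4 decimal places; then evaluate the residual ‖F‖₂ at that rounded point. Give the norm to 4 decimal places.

4.3750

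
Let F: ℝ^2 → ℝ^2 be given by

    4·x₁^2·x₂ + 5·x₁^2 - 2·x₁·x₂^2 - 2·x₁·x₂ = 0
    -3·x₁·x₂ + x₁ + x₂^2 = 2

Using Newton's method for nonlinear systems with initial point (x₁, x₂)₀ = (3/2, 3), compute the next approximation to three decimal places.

At (3/2, 3): F = (2.250, -5.000).
Jacobian J = [[8·x₁·x₂ + 10·x₁ - 2·x₂^2 - 2·x₂, 4·x₁^2 - 4·x₁·x₂ - 2·x₁], [-3·x₂ + 1, -3·x₁ + 2·x₂]].
At the point, J = [[27.000, -12.000], [-8.000, 1.500]] (det J = -55.500).
Solving J·Δ = −F gives Δ = (-1.020, -2.108).
Then the next iterate is (x₁, x₂)₁ = (0.480, 0.892).

(0.480, 0.892)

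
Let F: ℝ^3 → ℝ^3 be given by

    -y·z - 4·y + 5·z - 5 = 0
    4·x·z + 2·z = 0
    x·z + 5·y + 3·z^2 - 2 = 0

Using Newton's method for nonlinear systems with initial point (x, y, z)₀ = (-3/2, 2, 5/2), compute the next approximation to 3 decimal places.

(-1.006, 0.570, 1.235)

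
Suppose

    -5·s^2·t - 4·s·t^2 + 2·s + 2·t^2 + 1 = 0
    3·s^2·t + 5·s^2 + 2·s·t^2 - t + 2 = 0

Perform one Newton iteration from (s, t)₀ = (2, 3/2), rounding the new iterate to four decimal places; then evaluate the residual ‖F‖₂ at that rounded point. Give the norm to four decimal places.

12.5440

At (2, 3/2): F = (-38.5000, 47.5000).
Jacobian J = [[-10·s·t - 4·t^2 + 2, -5·s^2 - 8·s·t + 4·t], [6·s·t + 10·s + 2·t^2, 3·s^2 + 4·s·t - 1]].
At the point, J = [[-37.0000, -38.0000], [42.5000, 23.0000]] (det J = 764.0000).
Solving J·Δ = −F gives Δ = (-1.2035, 0.1587).
Then the next iterate is (s, t)₁ = (0.7965, 1.6587).
Re-evaluating at (0.7965, 1.6587): F = (-5.931523, 11.053058), so ‖F‖₂ = 12.5440.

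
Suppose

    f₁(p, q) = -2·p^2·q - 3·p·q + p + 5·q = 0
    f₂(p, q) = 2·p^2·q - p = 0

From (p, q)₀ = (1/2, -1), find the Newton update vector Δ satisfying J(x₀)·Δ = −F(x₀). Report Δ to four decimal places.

(-0.1458, 1.1250)

At (1/2, -1): F = (-2.5000, -1.0000).
Jacobian J = [[-4·p·q - 3·q + 1, -2·p^2 - 3·p + 5], [4·p·q - 1, 2·p^2]].
At the point, J = [[6.0000, 3.0000], [-3.0000, 0.5000]] (det J = 12.0000).
Solving J·Δ = −F gives Δ = (-0.1458, 1.1250).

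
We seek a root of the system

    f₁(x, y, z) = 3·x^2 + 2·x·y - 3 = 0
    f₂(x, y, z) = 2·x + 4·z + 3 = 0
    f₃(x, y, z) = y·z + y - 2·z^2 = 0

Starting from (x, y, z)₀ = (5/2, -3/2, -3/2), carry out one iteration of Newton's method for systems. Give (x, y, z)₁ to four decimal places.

(-2.4286, 8.6786, 0.4643)

At (5/2, -3/2, -3/2): F = (8.2500, 2.0000, -3.7500).
Jacobian J = [[6·x + 2·y, 2·x, 0], [2, 0, 4], [0, z + 1, y - 4·z]].
At the point, J = [[12.0000, 5.0000, 0.0000], [2.0000, 0.0000, 4.0000], [0.0000, -0.5000, 4.5000]] (det J = -21.0000).
Solving J·Δ = −F gives Δ = (-4.9286, 10.1786, 1.9643).
Then the next iterate is (x, y, z)₁ = (-2.4286, 8.6786, 0.4643).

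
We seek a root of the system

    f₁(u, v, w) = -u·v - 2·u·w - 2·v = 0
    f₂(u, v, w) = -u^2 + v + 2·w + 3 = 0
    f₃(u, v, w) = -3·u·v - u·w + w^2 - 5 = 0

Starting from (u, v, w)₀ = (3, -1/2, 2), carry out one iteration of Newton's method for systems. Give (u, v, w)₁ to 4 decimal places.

(2.2401, -0.8315, 1.1362)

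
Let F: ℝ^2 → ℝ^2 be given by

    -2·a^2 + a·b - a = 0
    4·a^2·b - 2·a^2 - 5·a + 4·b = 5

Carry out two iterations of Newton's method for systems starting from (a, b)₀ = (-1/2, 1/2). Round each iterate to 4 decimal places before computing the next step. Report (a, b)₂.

At (-1/2, 1/2): F = (-0.2500, -0.5000).
Jacobian J = [[-4·a + b - 1, a], [8·a·b - 4·a - 5, 4·a^2 + 4]].
At the point, J = [[1.5000, -0.5000], [-5.0000, 5.0000]] (det J = 5.0000).
Solving J·Δ = −F gives Δ = (0.3000, 0.4000).
Then the next iterate is (a, b)₁ = (-0.2000, 0.9000).
Round to (-0.2000, 0.9000) and repeat: F = (-0.0600, -0.3360), J = [[0.7000, -0.2000], [-5.6400, 4.1600]].
Δ = (0.1776, 0.3215), so (a, b)₂ = (-0.0224, 1.2215).

(-0.0224, 1.2215)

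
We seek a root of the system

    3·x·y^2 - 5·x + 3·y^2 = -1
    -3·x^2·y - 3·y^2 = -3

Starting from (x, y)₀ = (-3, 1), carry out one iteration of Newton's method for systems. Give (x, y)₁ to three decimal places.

(-0.681, 1.447)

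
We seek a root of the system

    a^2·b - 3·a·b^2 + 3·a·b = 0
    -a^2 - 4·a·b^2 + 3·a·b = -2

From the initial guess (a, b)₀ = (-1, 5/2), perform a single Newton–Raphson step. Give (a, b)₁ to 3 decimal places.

At (-1, 5/2): F = (13.750, 18.500).
Jacobian J = [[2·a·b - 3·b^2 + 3·b, a^2 - 6·a·b + 3·a], [-2·a - 4·b^2 + 3·b, -8·a·b + 3·a]].
At the point, J = [[-16.250, 13.000], [-15.500, 17.000]] (det J = -74.750).
Solving J·Δ = −F gives Δ = (-0.090, -1.171).
Then the next iterate is (a, b)₁ = (-1.090, 1.329).

(-1.090, 1.329)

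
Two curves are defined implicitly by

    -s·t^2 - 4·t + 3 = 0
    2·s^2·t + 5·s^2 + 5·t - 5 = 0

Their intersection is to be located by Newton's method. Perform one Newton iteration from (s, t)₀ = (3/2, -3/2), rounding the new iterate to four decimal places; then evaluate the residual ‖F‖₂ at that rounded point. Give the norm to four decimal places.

8.0804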